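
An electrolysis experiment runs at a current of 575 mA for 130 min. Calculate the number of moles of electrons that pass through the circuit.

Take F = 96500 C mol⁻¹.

0.0465 mol

Q = I·t = 0.5750 A × 7800.0 s = 4485 C.
n(e⁻) = Q/F = 4485 / 96500 = 0.0465 mol.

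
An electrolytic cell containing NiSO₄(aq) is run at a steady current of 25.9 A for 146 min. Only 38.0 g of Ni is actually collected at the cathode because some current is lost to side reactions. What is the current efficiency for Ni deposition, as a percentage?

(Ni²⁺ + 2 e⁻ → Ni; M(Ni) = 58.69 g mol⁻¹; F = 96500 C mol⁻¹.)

Q = I·t = 25.90 × 8760.0 = 226900 C; n(e⁻) = 226900/96500 = 2.351 mol.
Theoretical n(Ni) = n(e⁻)/2 = 1.176 mol, i.e. m_theo = 1.176 × 58.69 = 68.99 g.
Efficiency = m_actual / m_theo = 38.0 / 68.99 = 55.1 %.

55.1 %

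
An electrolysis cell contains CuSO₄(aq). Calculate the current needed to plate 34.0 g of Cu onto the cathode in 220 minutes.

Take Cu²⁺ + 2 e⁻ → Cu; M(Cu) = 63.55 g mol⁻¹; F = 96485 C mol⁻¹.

n(Cu) = 34.0 / 63.55 = 0.5350 mol.
n(e⁻) = 2 × 0.5350 = 1.070 mol.
Q = n(e⁻)·F = 1.070 × 96485 = 103200 C.
I = Q/t = 103200 / 13200 s = 7.82 A.

7.82 A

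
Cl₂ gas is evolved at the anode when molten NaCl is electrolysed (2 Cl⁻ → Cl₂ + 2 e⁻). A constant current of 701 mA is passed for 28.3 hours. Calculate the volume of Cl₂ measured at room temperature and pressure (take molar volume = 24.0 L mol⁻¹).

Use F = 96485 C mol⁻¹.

Q = I·t = 0.7010 A × 101880 s = 71420 C.
n(e⁻) = Q/F = 71420 / 96485 = 0.7402 mol.
2 electrons are transferred per Cl₂ molecule, so n(Cl₂) = 0.7402 / 2 = 0.3701 mol.
V = n × V_m = 0.3701 × 24.0 = 8.88 L.

8.88 L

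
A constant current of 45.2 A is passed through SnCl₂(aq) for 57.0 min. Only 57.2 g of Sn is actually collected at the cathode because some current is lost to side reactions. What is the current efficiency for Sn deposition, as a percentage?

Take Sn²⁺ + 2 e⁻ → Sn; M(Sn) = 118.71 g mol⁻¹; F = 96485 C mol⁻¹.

Q = I·t = 45.20 × 3420.0 = 154600 C; n(e⁻) = 154600/96485 = 1.602 mol.
Theoretical n(Sn) = n(e⁻)/2 = 0.8011 mol, i.e. m_theo = 0.8011 × 118.71 = 95.10 g.
Efficiency = m_actual / m_theo = 57.2 / 95.10 = 60.1 %.

60.1 %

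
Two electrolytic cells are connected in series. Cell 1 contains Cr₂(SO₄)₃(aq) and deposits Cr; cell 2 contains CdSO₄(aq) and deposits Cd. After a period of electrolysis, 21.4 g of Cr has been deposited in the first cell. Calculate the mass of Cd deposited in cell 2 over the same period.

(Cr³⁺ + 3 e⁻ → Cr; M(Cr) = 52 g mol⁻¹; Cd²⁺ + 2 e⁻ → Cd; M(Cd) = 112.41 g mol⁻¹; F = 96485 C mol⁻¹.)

69.4 g

n(Cr) = 21.4 / 52 = 0.4115 mol.
Since Cr³⁺ + 3 e⁻ → Cr, n(e⁻) passed = 3 × 0.4115 = 1.235 mol.
Cells in series carry the same charge, so the same 1.235 mol of electrons passes through cell 2.
Cd²⁺ + 2 e⁻ → Cd, so n(Cd) = 1.235 / 2 = 0.6173 mol.
m(Cd) = 0.6173 × 112.41 = 69.4 g.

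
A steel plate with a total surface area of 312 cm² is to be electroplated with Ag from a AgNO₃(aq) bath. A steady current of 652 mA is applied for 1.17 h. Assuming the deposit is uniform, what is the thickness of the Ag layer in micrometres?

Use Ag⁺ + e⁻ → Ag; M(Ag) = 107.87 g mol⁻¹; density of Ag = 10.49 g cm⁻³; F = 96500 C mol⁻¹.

Q = I·t = 0.6520 × 4212.0 = 2746 C; n(e⁻) = 0.02846 mol.
n(Ag) = n(e⁻)/1 = 0.02846 mol, so m = 0.02846 × 107.87 = 3.070 g.
Volume = m/ρ = 3.070 / 10.49 = 0.2926 cm³.
Thickness = V/A = 0.2926 / 312 = 9.38 × 10⁻⁴ cm = 9.38 μm.

9.38 μm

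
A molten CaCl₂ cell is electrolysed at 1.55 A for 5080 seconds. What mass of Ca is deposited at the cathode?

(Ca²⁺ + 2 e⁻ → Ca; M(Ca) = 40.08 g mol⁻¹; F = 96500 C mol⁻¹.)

Q = I·t = 1.550 A × 5080.0 s = 7874 C.
n(e⁻) = Q/F = 7874 / 96500 = 0.08160 mol.
Ca²⁺ + 2 e⁻ → Ca, so n(Ca) = n(e⁻)/2 = 0.04080 mol.
m = n·M = 0.04080 × 40.08 = 1.64 g.

1.64 g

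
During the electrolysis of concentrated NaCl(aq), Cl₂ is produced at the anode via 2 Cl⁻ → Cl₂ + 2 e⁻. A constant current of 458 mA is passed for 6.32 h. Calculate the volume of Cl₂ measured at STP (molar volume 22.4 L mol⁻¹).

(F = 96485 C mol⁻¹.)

Q = I·t = 0.4580 A × 22752 s = 10420 C.
n(e⁻) = Q/F = 10420 / 96485 = 0.1080 mol.
2 electrons are transferred per Cl₂ molecule, so n(Cl₂) = 0.1080 / 2 = 0.05400 mol.
V = n × V_m = 0.05400 × 22.4 = 1.21 L.

1.21 L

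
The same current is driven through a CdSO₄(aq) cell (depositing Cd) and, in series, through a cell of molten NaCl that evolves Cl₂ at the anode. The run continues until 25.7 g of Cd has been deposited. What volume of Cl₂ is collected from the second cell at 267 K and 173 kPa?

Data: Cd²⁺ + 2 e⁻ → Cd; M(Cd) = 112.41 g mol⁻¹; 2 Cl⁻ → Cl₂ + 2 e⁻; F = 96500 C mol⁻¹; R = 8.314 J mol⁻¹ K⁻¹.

2.93 L

n(Cd) = 25.7 / 112.41 = 0.2286 mol, so n(e⁻) = 2 × 0.2286 = 0.4573 mol.
The cells are in series, so the same 0.4573 mol of electrons passes through the second cell.
2 Cl⁻ → Cl₂ + 2 e⁻ — 2 mol e⁻ per mol Cl₂, so n(Cl₂) = 0.4573/2 = 0.2286 mol.
V = nRT/P = (0.2286 × 8.314 × 267) / (173 × 10³) = 0.00293 m³ = 2.93 L.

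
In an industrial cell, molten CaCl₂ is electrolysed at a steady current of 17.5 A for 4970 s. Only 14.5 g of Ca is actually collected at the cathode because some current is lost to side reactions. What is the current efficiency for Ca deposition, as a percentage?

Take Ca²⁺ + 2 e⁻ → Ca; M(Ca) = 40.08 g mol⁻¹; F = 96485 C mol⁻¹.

80.3 %

Q = I·t = 17.50 × 4970.0 = 86980 C; n(e⁻) = 86980/96485 = 0.9014 mol.
Theoretical n(Ca) = n(e⁻)/2 = 0.4507 mol, i.e. m_theo = 0.4507 × 40.08 = 18.06 g.
Efficiency = m_actual / m_theo = 14.5 / 18.06 = 80.3 %.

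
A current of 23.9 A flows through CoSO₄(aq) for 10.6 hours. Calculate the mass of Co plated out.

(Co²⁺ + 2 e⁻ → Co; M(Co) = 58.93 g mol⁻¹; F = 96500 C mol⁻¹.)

278 g

Q = I·t = 23.90 A × 38160 s = 912000 C.
n(e⁻) = Q/F = 912000 / 96500 = 9.451 mol.
Co²⁺ + 2 e⁻ → Co, so n(Co) = n(e⁻)/2 = 4.726 mol.
m = n·M = 4.726 × 58.93 = 278 g.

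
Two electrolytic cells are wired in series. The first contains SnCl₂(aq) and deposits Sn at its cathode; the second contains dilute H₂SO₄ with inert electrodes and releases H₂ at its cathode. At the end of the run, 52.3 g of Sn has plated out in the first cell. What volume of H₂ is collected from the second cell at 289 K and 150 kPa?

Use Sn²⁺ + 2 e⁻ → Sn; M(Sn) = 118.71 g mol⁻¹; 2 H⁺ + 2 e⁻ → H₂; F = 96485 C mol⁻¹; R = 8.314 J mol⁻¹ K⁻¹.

n(Sn) = 52.3 / 118.71 = 0.4406 mol, so n(e⁻) = 2 × 0.4406 = 0.8811 mol.
The cells are in series, so the same 0.8811 mol of electrons passes through the second cell.
2 H⁺ + 2 e⁻ → H₂ — 2 mol e⁻ per mol H₂, so n(H₂) = 0.8811/2 = 0.4406 mol.
V = nRT/P = (0.4406 × 8.314 × 289) / (150 × 10³) = 0.00706 m³ = 7.06 L.

7.06 L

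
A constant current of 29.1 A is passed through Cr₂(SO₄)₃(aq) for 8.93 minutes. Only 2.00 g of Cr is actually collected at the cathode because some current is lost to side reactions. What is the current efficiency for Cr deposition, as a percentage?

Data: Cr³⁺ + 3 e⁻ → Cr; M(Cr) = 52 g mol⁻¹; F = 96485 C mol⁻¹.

71.4 %

Q = I·t = 29.10 × 535.80 = 15590 C; n(e⁻) = 15590/96485 = 0.1616 mol.
Theoretical n(Cr) = n(e⁻)/3 = 0.05387 mol, i.e. m_theo = 0.05387 × 52 = 2.801 g.
Efficiency = m_actual / m_theo = 2.00 / 2.801 = 71.4 %.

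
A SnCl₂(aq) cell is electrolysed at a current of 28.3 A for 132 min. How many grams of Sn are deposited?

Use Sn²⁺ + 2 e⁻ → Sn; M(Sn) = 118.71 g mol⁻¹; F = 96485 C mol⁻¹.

138 g

Q = I·t = 28.30 A × 7920.0 s = 224100 C.
n(e⁻) = Q/F = 224100 / 96485 = 2.323 mol.
Sn²⁺ + 2 e⁻ → Sn, so n(Sn) = n(e⁻)/2 = 1.162 mol.
m = n·M = 1.162 × 118.71 = 138 g.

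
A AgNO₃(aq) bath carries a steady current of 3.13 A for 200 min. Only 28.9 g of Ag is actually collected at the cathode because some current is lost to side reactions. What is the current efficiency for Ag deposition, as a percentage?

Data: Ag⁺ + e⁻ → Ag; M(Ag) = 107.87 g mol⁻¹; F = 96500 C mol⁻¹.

Q = I·t = 3.130 × 12000 = 37560 C; n(e⁻) = 37560/96500 = 0.3892 mol.
Theoretical n(Ag) = n(e⁻)/1 = 0.3892 mol, i.e. m_theo = 0.3892 × 107.87 = 41.99 g.
Efficiency = m_actual / m_theo = 28.9 / 41.99 = 68.8 %.

68.8 %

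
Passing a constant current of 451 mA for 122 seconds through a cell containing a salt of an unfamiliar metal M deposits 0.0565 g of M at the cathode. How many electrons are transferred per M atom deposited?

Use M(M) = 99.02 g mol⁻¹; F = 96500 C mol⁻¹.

Q = I·t = 0.4510 A × 122.00 s = 55.02 C, so n(e⁻) = 55.02/96500 = 0.0005702 mol.
n(M) deposited = 0.0565 / 99.02 = 0.0005706 mol.
Electrons per atom = n(e⁻)/n(M) = 0.0005702 / 0.0005706 = 0.999 ≈ 1, so the ion is M⁺.

1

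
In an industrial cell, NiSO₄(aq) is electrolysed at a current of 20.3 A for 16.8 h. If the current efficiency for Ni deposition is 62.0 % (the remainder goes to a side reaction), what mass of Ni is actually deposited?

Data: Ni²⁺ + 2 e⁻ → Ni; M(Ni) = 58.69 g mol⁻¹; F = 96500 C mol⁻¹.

Q = I·t = 20.30 × 60480 = 1228000 C.
n(e⁻) = 1228000/96500 = 12.72 mol; theoretically n(Ni) = 12.72/2 = 6.361 mol, m_theo = 373.3 g.
At 62.0 % efficiency, m_actual = 0.620 × 373.3 = 231 g.

231 g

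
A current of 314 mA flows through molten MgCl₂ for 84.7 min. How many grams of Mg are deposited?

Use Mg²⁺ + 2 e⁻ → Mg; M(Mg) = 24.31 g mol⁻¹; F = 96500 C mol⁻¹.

0.201 g

Q = I·t = 0.3140 A × 5082.0 s = 1596 C.
n(e⁻) = Q/F = 1596 / 96500 = 0.01654 mol.
Mg²⁺ + 2 e⁻ → Mg, so n(Mg) = n(e⁻)/2 = 0.008268 mol.
m = n·M = 0.008268 × 24.31 = 0.201 g.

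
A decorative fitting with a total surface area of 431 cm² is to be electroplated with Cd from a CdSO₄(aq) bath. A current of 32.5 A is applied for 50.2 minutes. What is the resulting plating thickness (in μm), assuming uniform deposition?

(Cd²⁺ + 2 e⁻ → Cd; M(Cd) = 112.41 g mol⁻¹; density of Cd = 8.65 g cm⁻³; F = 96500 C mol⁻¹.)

153 μm

Q = I·t = 32.50 × 3012.0 = 97890 C; n(e⁻) = 1.014 mol.
n(Cd) = n(e⁻)/2 = 0.5072 mol, so m = 0.5072 × 112.41 = 57.01 g.
Volume = m/ρ = 57.01 / 8.65 = 6.591 cm³.
Thickness = V/A = 6.591 / 431 = 0.0153 cm = 153 μm.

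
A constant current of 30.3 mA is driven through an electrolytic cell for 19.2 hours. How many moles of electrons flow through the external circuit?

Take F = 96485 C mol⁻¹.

Q = I·t = 0.03030 A × 69120 s = 2094 C.
n(e⁻) = Q/F = 2094 / 96485 = 0.0217 mol.

0.0217 mol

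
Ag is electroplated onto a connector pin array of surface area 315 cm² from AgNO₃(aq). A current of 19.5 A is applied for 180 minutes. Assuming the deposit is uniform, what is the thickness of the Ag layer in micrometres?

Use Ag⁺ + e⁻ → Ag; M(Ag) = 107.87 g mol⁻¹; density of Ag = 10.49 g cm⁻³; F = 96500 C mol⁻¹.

Q = I·t = 19.50 × 10800 = 210600 C; n(e⁻) = 2.182 mol.
n(Ag) = n(e⁻)/1 = 2.182 mol, so m = 2.182 × 107.87 = 235.4 g.
Volume = m/ρ = 235.4 / 10.49 = 22.44 cm³.
Thickness = V/A = 22.44 / 315 = 0.0712 cm = 712 μm.

712 μm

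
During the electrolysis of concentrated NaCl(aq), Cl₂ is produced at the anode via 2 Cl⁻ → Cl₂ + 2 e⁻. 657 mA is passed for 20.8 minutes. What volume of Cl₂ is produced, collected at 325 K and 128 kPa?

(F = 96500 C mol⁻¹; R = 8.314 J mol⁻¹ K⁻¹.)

0.0897 L

Q = I·t = 0.6570 A × 1248.0 s = 819.9 C.
n(e⁻) = Q/F = 819.9 / 96500 = 0.008497 mol.
2 electrons are transferred per Cl₂ molecule, so n(Cl₂) = 0.008497 / 2 = 0.004248 mol.
V = nRT/P = (0.004248 × 8.314 × 325) / (128 × 10³ Pa) = 8.97 × 10⁻⁵ m³ = 0.0897 L.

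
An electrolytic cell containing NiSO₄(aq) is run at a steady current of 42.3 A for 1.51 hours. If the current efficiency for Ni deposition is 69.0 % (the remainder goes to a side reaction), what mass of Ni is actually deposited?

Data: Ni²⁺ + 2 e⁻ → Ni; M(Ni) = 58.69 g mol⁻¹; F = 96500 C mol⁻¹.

48.2 g

Q = I·t = 42.30 × 5436.0 = 229900 C.
n(e⁻) = 229900/96500 = 2.383 mol; theoretically n(Ni) = 2.383/2 = 1.191 mol, m_theo = 69.92 g.
At 69.0 % efficiency, m_actual = 0.690 × 69.92 = 48.2 g.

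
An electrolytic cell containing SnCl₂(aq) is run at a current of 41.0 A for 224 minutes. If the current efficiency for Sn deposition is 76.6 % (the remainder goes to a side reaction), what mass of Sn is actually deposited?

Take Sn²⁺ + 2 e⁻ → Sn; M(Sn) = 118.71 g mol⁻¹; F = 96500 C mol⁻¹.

260 g

Q = I·t = 41.00 × 13440 = 551000 C.
n(e⁻) = 551000/96500 = 5.710 mol; theoretically n(Sn) = 5.710/2 = 2.855 mol, m_theo = 338.9 g.
At 76.6 % efficiency, m_actual = 0.766 × 338.9 = 260 g.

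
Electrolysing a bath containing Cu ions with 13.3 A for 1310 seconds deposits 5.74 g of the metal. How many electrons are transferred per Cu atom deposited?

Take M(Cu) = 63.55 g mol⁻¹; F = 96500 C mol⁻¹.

2

Q = I·t = 13.30 A × 1310.0 s = 17420 C, so n(e⁻) = 17420/96500 = 0.1805 mol.
n(Cu) deposited = 5.74 / 63.55 = 0.09032 mol.
Electrons per atom = n(e⁻)/n(Cu) = 0.1805 / 0.09032 = 2.00 ≈ 2, so the ion is Cu²⁺.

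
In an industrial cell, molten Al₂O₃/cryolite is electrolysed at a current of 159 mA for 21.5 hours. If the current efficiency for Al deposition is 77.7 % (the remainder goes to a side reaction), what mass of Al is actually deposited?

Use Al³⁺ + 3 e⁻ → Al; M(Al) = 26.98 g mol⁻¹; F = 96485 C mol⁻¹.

0.891 g

Q = I·t = 0.1590 × 77400 = 12310 C.
n(e⁻) = 12310/96485 = 0.1275 mol; theoretically n(Al) = 0.1275/3 = 0.04252 mol, m_theo = 1.147 g.
At 77.7 % efficiency, m_actual = 0.777 × 1.147 = 0.891 g.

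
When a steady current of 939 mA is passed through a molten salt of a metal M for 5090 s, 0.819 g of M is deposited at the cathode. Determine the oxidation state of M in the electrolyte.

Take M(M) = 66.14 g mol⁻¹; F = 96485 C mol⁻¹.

Q = I·t = 0.9390 A × 5090.0 s = 4780 C, so n(e⁻) = 4780/96485 = 0.04954 mol.
n(M) deposited = 0.819 / 66.14 = 0.01238 mol.
Electrons per atom = n(e⁻)/n(M) = 0.04954 / 0.01238 = 4.00 ≈ 4, so the ion is M⁴⁺.

+4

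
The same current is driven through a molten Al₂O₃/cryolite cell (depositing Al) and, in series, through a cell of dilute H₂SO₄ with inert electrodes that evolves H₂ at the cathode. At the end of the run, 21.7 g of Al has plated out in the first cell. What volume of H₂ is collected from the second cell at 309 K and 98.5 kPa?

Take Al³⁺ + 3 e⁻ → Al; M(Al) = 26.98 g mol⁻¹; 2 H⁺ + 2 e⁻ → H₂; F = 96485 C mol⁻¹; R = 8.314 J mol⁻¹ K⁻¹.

31.5 L

n(Al) = 21.7 / 26.98 = 0.8043 mol, so n(e⁻) = 3 × 0.8043 = 2.413 mol.
The cells are in series, so the same 2.413 mol of electrons passes through the second cell.
2 H⁺ + 2 e⁻ → H₂ — 2 mol e⁻ per mol H₂, so n(H₂) = 2.413/2 = 1.206 mol.
V = nRT/P = (1.206 × 8.314 × 309) / (98.5 × 10³) = 0.0315 m³ = 31.5 L.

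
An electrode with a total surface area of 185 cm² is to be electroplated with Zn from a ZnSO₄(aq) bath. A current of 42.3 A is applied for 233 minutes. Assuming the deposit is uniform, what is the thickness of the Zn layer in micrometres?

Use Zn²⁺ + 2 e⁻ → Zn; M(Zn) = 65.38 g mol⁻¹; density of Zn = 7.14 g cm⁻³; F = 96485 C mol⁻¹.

1520 μm

Q = I·t = 42.30 × 13980 = 591400 C; n(e⁻) = 6.129 mol.
n(Zn) = n(e⁻)/2 = 3.064 mol, so m = 3.064 × 65.38 = 200.4 g.
Volume = m/ρ = 200.4 / 7.14 = 28.06 cm³.
Thickness = V/A = 28.06 / 185 = 0.152 cm = 1520 μm.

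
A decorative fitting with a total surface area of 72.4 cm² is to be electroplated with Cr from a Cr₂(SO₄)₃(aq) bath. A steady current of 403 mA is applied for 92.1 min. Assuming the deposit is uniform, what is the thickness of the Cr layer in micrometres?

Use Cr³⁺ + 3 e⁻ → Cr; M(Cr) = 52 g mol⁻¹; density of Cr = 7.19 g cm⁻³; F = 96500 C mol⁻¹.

7.68 μm

Q = I·t = 0.4030 × 5526.0 = 2227 C; n(e⁻) = 0.02308 mol.
n(Cr) = n(e⁻)/3 = 0.007692 mol, so m = 0.007692 × 52 = 0.4000 g.
Volume = m/ρ = 0.4000 / 7.19 = 0.05563 cm³.
Thickness = V/A = 0.05563 / 72.4 = 7.68 × 10⁻⁴ cm = 7.68 μm.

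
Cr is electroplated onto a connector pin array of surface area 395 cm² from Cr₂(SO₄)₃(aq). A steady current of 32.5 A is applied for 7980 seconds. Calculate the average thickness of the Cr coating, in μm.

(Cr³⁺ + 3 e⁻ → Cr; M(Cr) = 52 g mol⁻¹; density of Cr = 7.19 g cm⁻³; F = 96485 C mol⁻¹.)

Q = I·t = 32.50 × 7980.0 = 259400 C; n(e⁻) = 2.688 mol.
n(Cr) = n(e⁻)/3 = 0.8960 mol, so m = 0.8960 × 52 = 46.59 g.
Volume = m/ρ = 46.59 / 7.19 = 6.480 cm³.
Thickness = V/A = 6.480 / 395 = 0.0164 cm = 164 μm.

164 μm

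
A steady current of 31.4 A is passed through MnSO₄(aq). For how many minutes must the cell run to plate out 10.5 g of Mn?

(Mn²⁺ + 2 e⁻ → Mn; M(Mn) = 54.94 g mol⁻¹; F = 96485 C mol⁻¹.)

n(Mn) = m/M = 10.5 / 54.94 = 0.1911 mol.
Each Mn atom requires 2 electrons, so n(e⁻) = 2 × 0.1911 = 0.3822 mol.
Q = n(e⁻)·F = 0.3822 × 96485 = 36880 C.
t = Q/I = 36880 / 31.40 A = 1175 s = 19.6 min.

19.6 min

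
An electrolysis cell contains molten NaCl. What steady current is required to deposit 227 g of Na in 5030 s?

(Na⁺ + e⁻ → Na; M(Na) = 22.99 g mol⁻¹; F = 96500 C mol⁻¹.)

n(Na) = 227 / 22.99 = 9.874 mol.
n(e⁻) = 1 × 9.874 = 9.874 mol.
Q = n(e⁻)·F = 9.874 × 96500 = 952800 C.
I = Q/t = 952800 / 5030.0 s = 189 A.

189 A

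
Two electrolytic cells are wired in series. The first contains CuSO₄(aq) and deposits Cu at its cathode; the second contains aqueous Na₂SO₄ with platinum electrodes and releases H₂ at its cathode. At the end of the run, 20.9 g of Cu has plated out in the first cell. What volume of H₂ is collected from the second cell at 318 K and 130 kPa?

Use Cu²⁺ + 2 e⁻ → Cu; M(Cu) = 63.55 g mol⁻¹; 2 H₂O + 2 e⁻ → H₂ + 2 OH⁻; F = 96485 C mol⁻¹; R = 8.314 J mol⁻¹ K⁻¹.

n(Cu) = 20.9 / 63.55 = 0.3289 mol, so n(e⁻) = 2 × 0.3289 = 0.6577 mol.
The cells are in series, so the same 0.6577 mol of electrons passes through the second cell.
2 H₂O + 2 e⁻ → H₂ + 2 OH⁻ — 2 mol e⁻ per mol H₂, so n(H₂) = 0.6577/2 = 0.3289 mol.
V = nRT/P = (0.3289 × 8.314 × 318) / (130 × 10³) = 0.00669 m³ = 6.69 L.

6.69 L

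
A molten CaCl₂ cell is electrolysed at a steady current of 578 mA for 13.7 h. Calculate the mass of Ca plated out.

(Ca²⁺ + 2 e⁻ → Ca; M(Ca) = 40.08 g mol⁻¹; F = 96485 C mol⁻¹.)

5.92 g

Q = I·t = 0.5780 A × 49320 s = 28510 C.
n(e⁻) = Q/F = 28510 / 96485 = 0.2955 mol.
Ca²⁺ + 2 e⁻ → Ca, so n(Ca) = n(e⁻)/2 = 0.1477 mol.
m = n·M = 0.1477 × 40.08 = 5.92 g.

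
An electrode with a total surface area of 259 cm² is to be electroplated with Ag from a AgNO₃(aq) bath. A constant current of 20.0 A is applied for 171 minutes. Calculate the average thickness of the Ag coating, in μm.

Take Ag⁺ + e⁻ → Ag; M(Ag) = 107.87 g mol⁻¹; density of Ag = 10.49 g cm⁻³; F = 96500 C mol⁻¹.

Q = I·t = 20.00 × 10260 = 205200 C; n(e⁻) = 2.126 mol.
n(Ag) = n(e⁻)/1 = 2.126 mol, so m = 2.126 × 107.87 = 229.4 g.
Volume = m/ρ = 229.4 / 10.49 = 21.87 cm³.
Thickness = V/A = 21.87 / 259 = 0.0844 cm = 844 μm.

844 μm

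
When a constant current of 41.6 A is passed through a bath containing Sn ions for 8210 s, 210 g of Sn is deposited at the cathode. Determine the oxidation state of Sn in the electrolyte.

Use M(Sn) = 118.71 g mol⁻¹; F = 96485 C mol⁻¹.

+2

Q = I·t = 41.60 A × 8210.0 s = 341500 C, so n(e⁻) = 341500/96485 = 3.540 mol.
n(Sn) deposited = 210 / 118.71 = 1.769 mol.
Electrons per atom = n(e⁻)/n(Sn) = 3.540 / 1.769 = 2.00 ≈ 2, so the ion is Sn²⁺.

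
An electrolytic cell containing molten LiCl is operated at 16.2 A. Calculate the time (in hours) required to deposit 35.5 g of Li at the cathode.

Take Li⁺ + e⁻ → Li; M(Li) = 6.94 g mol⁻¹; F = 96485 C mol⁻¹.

8.46 h

n(Li) = m/M = 35.5 / 6.94 = 5.115 mol.
Each Li atom requires 1 electron, so n(e⁻) = 1 × 5.115 = 5.115 mol.
Q = n(e⁻)·F = 5.115 × 96485 = 493500 C.
t = Q/I = 493500 / 16.20 A = 30470 s = 8.46 h.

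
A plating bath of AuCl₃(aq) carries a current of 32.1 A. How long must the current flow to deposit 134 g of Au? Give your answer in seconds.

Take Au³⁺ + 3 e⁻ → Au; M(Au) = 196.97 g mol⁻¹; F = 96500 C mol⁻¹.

n(Au) = m/M = 134 / 196.97 = 0.6803 mol.
Each Au atom requires 3 electrons, so n(e⁻) = 3 × 0.6803 = 2.041 mol.
Q = n(e⁻)·F = 2.041 × 96500 = 196900 C.
t = Q/I = 196900 / 32.10 A = 6135 s.

6140 s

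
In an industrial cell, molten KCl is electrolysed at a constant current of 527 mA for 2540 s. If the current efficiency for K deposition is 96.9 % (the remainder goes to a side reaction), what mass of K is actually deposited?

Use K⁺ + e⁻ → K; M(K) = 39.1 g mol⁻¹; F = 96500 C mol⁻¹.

0.526 g

Q = I·t = 0.5270 × 2540.0 = 1339 C.
n(e⁻) = 1339/96500 = 0.01387 mol; theoretically n(K) = 0.01387/1 = 0.01387 mol, m_theo = 0.5424 g.
At 96.9 % efficiency, m_actual = 0.969 × 0.5424 = 0.526 g.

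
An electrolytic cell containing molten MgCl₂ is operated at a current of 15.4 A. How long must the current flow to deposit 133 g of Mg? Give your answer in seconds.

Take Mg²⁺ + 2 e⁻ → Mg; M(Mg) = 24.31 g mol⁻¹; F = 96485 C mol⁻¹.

68600 s

n(Mg) = m/M = 133 / 24.31 = 5.471 mol.
Each Mg atom requires 2 electrons, so n(e⁻) = 2 × 5.471 = 10.94 mol.
Q = n(e⁻)·F = 10.94 × 96485 = 1056000 C.
t = Q/I = 1056000 / 15.40 A = 68550 s.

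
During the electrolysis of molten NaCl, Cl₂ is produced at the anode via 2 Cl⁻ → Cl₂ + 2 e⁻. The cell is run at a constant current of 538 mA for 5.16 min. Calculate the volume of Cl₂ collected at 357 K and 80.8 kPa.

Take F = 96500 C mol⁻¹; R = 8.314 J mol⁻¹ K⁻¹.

Q = I·t = 0.5380 A × 309.60 s = 166.6 C.
n(e⁻) = Q/F = 166.6 / 96500 = 0.001726 mol.
2 electrons are transferred per Cl₂ molecule, so n(Cl₂) = 0.001726 / 2 = 0.0008630 mol.
V = nRT/P = (0.0008630 × 8.314 × 357) / (80.8 × 10³ Pa) = 3.17 × 10⁻⁵ m³ = 0.0317 L.

0.0317 L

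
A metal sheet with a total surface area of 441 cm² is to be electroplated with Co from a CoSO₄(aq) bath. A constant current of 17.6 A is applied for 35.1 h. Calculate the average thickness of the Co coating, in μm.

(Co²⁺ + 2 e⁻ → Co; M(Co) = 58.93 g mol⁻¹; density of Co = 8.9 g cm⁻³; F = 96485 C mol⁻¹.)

Q = I·t = 17.60 × 126360 = 2224000 C; n(e⁻) = 23.05 mol.
n(Co) = n(e⁻)/2 = 11.52 mol, so m = 11.52 × 58.93 = 679.2 g.
Volume = m/ρ = 679.2 / 8.9 = 76.31 cm³.
Thickness = V/A = 76.31 / 441 = 0.173 cm = 1730 μm.

1730 μm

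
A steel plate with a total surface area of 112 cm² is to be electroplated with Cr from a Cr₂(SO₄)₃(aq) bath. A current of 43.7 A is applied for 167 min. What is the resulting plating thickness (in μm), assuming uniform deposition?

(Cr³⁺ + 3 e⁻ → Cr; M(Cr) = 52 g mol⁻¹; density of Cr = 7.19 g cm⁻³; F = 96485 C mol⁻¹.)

977 μm

Q = I·t = 43.70 × 10020 = 437900 C; n(e⁻) = 4.538 mol.
n(Cr) = n(e⁻)/3 = 1.513 mol, so m = 1.513 × 52 = 78.66 g.
Volume = m/ρ = 78.66 / 7.19 = 10.94 cm³.
Thickness = V/A = 10.94 / 112 = 0.0977 cm = 977 μm.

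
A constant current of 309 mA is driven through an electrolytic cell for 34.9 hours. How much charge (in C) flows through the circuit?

Q = I·t = 0.3090 A × 125640 s = 38800 C.

38800 C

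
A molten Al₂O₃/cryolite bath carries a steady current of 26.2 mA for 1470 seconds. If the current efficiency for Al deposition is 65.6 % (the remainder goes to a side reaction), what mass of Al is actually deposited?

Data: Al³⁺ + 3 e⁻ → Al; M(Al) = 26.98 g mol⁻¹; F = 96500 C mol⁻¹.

0.00235 g

Q = I·t = 0.02620 × 1470.0 = 38.51 C.
n(e⁻) = 38.51/96500 = 0.0003991 mol; theoretically n(Al) = 0.0003991/3 = 0.0001330 mol, m_theo = 0.003589 g.
At 65.6 % efficiency, m_actual = 0.656 × 0.003589 = 0.00235 g.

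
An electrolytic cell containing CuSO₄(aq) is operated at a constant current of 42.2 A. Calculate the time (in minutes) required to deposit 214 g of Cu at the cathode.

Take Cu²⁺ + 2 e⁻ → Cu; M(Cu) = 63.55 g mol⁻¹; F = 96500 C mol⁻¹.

257 min

n(Cu) = m/M = 214 / 63.55 = 3.367 mol.
Each Cu atom requires 2 electrons, so n(e⁻) = 2 × 3.367 = 6.735 mol.
Q = n(e⁻)·F = 6.735 × 96500 = 649900 C.
t = Q/I = 649900 / 42.20 A = 15400 s = 257 min.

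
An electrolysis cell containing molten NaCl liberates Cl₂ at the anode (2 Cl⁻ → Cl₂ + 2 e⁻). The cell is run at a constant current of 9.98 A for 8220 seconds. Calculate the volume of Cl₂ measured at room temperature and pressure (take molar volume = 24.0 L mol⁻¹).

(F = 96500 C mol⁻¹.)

10.2 L

Q = I·t = 9.980 A × 8220.0 s = 82040 C.
n(e⁻) = Q/F = 82040 / 96500 = 0.8501 mol.
2 electrons are transferred per Cl₂ molecule, so n(Cl₂) = 0.8501 / 2 = 0.4251 mol.
V = n × V_m = 0.4251 × 24.0 = 10.2 L.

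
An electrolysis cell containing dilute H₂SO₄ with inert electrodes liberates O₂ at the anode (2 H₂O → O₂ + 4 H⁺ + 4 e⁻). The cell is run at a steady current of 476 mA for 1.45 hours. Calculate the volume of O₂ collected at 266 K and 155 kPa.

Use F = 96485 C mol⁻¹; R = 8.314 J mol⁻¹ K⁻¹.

0.0919 L

Q = I·t = 0.4760 A × 5220.0 s = 2485 C.
n(e⁻) = Q/F = 2485 / 96485 = 0.02575 mol.
4 electrons are transferred per O₂ molecule, so n(O₂) = 0.02575 / 4 = 0.006438 mol.
V = nRT/P = (0.006438 × 8.314 × 266) / (155 × 10³ Pa) = 9.19 × 10⁻⁵ m³ = 0.0919 L.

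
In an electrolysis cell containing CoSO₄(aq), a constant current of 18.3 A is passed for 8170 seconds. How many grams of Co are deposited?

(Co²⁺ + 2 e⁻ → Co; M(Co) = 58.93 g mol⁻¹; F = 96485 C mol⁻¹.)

Q = I·t = 18.30 A × 8170.0 s = 149500 C.
n(e⁻) = Q/F = 149500 / 96485 = 1.550 mol.
Co²⁺ + 2 e⁻ → Co, so n(Co) = n(e⁻)/2 = 0.7748 mol.
m = n·M = 0.7748 × 58.93 = 45.7 g.

45.7 g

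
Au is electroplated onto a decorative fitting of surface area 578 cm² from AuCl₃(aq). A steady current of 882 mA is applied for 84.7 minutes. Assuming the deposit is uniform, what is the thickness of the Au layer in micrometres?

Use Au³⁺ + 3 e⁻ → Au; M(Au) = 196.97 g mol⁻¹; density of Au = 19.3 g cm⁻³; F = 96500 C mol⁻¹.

2.73 μm

Q = I·t = 0.8820 × 5082.0 = 4482 C; n(e⁻) = 0.04645 mol.
n(Au) = n(e⁻)/3 = 0.01548 mol, so m = 0.01548 × 196.97 = 3.050 g.
Volume = m/ρ = 3.050 / 19.3 = 0.1580 cm³.
Thickness = V/A = 0.1580 / 578 = 2.73 × 10⁻⁴ cm = 2.73 μm.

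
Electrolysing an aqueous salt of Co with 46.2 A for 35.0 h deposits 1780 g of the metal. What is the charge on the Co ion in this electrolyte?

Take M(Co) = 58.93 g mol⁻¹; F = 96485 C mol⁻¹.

Q = I·t = 46.20 A × 126000 s = 5821000 C, so n(e⁻) = 5821000/96485 = 60.33 mol.
n(Co) deposited = 1780 / 58.93 = 30.21 mol.
Electrons per atom = n(e⁻)/n(Co) = 60.33 / 30.21 = 2.00 ≈ 2, so the ion is Co²⁺.

+2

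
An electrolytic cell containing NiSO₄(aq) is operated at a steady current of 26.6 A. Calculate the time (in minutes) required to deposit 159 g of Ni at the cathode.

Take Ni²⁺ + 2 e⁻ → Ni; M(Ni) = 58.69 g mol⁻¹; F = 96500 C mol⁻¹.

328 min

n(Ni) = m/M = 159 / 58.69 = 2.709 mol.
Each Ni atom requires 2 electrons, so n(e⁻) = 2 × 2.709 = 5.418 mol.
Q = n(e⁻)·F = 5.418 × 96500 = 522900 C.
t = Q/I = 522900 / 26.60 A = 19660 s = 328 min.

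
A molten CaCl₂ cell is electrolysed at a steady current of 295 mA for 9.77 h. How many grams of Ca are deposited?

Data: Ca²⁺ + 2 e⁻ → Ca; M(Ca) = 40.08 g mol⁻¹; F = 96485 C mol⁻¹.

2.16 g

Q = I·t = 0.2950 A × 35172 s = 10380 C.
n(e⁻) = Q/F = 10380 / 96485 = 0.1075 mol.
Ca²⁺ + 2 e⁻ → Ca, so n(Ca) = n(e⁻)/2 = 0.05377 mol.
m = n·M = 0.05377 × 40.08 = 2.16 g.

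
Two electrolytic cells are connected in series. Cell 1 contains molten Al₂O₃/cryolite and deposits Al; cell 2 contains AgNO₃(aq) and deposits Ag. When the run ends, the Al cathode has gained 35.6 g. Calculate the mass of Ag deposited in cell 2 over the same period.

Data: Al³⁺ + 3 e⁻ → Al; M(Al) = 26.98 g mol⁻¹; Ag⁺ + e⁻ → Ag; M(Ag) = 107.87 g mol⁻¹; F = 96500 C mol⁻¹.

n(Al) = 35.6 / 26.98 = 1.319 mol.
Since Al³⁺ + 3 e⁻ → Al, n(e⁻) passed = 3 × 1.319 = 3.958 mol.
Cells in series carry the same charge, so the same 3.958 mol of electrons passes through cell 2.
Ag⁺ + e⁻ → Ag, so n(Ag) = 3.958 / 1 = 3.958 mol.
m(Ag) = 3.958 × 107.87 = 427 g.

427 g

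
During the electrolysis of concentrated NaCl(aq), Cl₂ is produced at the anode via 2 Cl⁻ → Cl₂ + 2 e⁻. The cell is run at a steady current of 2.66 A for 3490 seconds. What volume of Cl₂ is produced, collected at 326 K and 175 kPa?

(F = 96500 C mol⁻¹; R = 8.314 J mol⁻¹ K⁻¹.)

Q = I·t = 2.660 A × 3490.0 s = 9283 C.
n(e⁻) = Q/F = 9283 / 96500 = 0.09620 mol.
2 electrons are transferred per Cl₂ molecule, so n(Cl₂) = 0.09620 / 2 = 0.04810 mol.
V = nRT/P = (0.04810 × 8.314 × 326) / (175 × 10³ Pa) = 7.45 × 10⁻⁴ m³ = 0.745 L.

0.745 L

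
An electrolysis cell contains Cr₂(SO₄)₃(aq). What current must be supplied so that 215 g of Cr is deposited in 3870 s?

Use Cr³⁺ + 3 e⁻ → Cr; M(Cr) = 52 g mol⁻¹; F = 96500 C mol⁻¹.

309 A

n(Cr) = 215 / 52 = 4.135 mol.
n(e⁻) = 3 × 4.135 = 12.40 mol.
Q = n(e⁻)·F = 12.40 × 96500 = 1197000 C.
I = Q/t = 1197000 / 3870.0 s = 309 A.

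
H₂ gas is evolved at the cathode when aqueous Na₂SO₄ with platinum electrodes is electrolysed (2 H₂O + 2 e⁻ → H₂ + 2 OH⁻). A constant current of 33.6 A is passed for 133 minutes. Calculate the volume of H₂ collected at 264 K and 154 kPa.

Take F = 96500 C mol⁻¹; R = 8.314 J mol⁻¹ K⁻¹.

Q = I·t = 33.60 A × 7980.0 s = 268100 C.
n(e⁻) = Q/F = 268100 / 96500 = 2.779 mol.
2 electrons are transferred per H₂ molecule, so n(H₂) = 2.779 / 2 = 1.389 mol.
V = nRT/P = (1.389 × 8.314 × 264) / (154 × 10³ Pa) = 0.0198 m³ = 19.8 L.

19.8 L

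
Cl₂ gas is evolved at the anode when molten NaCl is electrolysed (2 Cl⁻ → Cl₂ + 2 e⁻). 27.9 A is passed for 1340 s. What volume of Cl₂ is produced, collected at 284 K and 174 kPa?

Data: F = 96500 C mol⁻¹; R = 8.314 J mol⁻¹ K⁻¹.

2.63 L

Q = I·t = 27.90 A × 1340.0 s = 37390 C.
n(e⁻) = Q/F = 37390 / 96500 = 0.3874 mol.
2 electrons are transferred per Cl₂ molecule, so n(Cl₂) = 0.3874 / 2 = 0.1937 mol.
V = nRT/P = (0.1937 × 8.314 × 284) / (174 × 10³ Pa) = 0.00263 m³ = 2.63 L.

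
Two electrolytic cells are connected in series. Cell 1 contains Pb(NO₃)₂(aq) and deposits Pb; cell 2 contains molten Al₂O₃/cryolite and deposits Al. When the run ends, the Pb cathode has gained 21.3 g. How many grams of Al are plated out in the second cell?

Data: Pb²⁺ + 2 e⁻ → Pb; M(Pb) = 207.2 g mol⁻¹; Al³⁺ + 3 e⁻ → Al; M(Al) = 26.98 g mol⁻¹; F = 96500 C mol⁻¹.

n(Pb) = 21.3 / 207.2 = 0.1028 mol.
Since Pb²⁺ + 2 e⁻ → Pb, n(e⁻) passed = 2 × 0.1028 = 0.2056 mol.
Cells in series carry the same charge, so the same 0.2056 mol of electrons passes through cell 2.
Al³⁺ + 3 e⁻ → Al, so n(Al) = 0.2056 / 3 = 0.06853 mol.
m(Al) = 0.06853 × 26.98 = 1.85 g.

1.85 g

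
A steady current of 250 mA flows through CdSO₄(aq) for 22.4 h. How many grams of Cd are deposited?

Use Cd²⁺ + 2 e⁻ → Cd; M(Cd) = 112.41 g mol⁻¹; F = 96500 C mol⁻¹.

Q = I·t = 0.2500 A × 80640 s = 20160 C.
n(e⁻) = Q/F = 20160 / 96500 = 0.2089 mol.
Cd²⁺ + 2 e⁻ → Cd, so n(Cd) = n(e⁻)/2 = 0.1045 mol.
m = n·M = 0.1045 × 112.41 = 11.7 g.

11.7 g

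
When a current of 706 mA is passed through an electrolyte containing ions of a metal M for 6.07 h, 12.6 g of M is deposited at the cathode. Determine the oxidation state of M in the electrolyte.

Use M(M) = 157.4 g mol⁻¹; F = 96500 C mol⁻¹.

Q = I·t = 0.7060 A × 21852 s = 15430 C, so n(e⁻) = 15430/96500 = 0.1599 mol.
n(M) deposited = 12.6 / 157.4 = 0.08005 mol.
Electrons per atom = n(e⁻)/n(M) = 0.1599 / 0.08005 = 2.00 ≈ 2, so the ion is M²⁺.

+2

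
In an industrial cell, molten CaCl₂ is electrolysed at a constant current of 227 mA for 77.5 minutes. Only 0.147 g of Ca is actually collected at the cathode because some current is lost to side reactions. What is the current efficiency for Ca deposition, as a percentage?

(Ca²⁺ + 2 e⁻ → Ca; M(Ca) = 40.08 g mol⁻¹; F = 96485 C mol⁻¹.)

Q = I·t = 0.2270 × 4650.0 = 1056 C; n(e⁻) = 1056/96485 = 0.01094 mol.
Theoretical n(Ca) = n(e⁻)/2 = 0.005470 mol, i.e. m_theo = 0.005470 × 40.08 = 0.2192 g.
Efficiency = m_actual / m_theo = 0.147 / 0.2192 = 67.1 %.

67.1 %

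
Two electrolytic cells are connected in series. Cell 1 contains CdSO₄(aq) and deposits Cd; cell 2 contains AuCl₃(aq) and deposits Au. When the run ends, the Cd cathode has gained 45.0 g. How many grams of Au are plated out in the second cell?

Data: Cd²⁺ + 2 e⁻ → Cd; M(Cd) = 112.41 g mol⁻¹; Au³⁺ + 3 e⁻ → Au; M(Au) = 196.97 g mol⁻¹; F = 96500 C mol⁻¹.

n(Cd) = 45.0 / 112.41 = 0.4003 mol.
Since Cd²⁺ + 2 e⁻ → Cd, n(e⁻) passed = 2 × 0.4003 = 0.8006 mol.
Cells in series carry the same charge, so the same 0.8006 mol of electrons passes through cell 2.
Au³⁺ + 3 e⁻ → Au, so n(Au) = 0.8006 / 3 = 0.2669 mol.
m(Au) = 0.2669 × 196.97 = 52.6 g.

52.6 g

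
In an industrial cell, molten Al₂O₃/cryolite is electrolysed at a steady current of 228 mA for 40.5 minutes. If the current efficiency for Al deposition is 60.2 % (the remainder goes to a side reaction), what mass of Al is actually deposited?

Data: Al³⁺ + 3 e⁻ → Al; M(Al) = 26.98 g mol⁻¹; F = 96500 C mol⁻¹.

Q = I·t = 0.2280 × 2430.0 = 554.0 C.
n(e⁻) = 554.0/96500 = 0.005741 mol; theoretically n(Al) = 0.005741/3 = 0.001914 mol, m_theo = 0.05163 g.
At 60.2 % efficiency, m_actual = 0.602 × 0.05163 = 0.0311 g.

0.0311 g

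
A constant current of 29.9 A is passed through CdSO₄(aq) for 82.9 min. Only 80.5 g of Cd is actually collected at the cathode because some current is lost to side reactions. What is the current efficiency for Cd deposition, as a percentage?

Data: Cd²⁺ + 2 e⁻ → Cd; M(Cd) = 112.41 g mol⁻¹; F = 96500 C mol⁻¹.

Q = I·t = 29.90 × 4974.0 = 148700 C; n(e⁻) = 148700/96500 = 1.541 mol.
Theoretical n(Cd) = n(e⁻)/2 = 0.7706 mol, i.e. m_theo = 0.7706 × 112.41 = 86.62 g.
Efficiency = m_actual / m_theo = 80.5 / 86.62 = 92.9 %.

92.9 %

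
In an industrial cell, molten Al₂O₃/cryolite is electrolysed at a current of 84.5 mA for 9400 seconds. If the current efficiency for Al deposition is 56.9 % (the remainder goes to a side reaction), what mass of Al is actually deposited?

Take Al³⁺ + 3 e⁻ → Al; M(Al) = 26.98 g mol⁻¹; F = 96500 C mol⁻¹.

Q = I·t = 0.08450 × 9400.0 = 794.3 C.
n(e⁻) = 794.3/96500 = 0.008231 mol; theoretically n(Al) = 0.008231/3 = 0.002744 mol, m_theo = 0.07402 g.
At 56.9 % efficiency, m_actual = 0.569 × 0.07402 = 0.0421 g.

0.0421 g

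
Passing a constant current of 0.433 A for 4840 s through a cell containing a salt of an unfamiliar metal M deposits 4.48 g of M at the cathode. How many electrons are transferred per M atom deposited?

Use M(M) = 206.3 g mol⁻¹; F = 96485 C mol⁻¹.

Q = I·t = 0.4330 A × 4840.0 s = 2096 C, so n(e⁻) = 2096/96485 = 0.02172 mol.
n(M) deposited = 4.48 / 206.3 = 0.02172 mol.
Electrons per atom = n(e⁻)/n(M) = 0.02172 / 0.02172 = 1.00 ≈ 1, so the ion is M⁺.

1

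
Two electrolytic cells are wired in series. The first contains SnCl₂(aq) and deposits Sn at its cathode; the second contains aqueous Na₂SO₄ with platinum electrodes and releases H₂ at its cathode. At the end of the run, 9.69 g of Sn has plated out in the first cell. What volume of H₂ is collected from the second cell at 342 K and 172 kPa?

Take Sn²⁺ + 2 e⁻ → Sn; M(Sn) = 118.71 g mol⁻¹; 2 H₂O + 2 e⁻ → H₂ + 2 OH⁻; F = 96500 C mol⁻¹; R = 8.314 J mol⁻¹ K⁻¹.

n(Sn) = 9.69 / 118.71 = 0.08163 mol, so n(e⁻) = 2 × 0.08163 = 0.1633 mol.
The cells are in series, so the same 0.1633 mol of electrons passes through the second cell.
2 H₂O + 2 e⁻ → H₂ + 2 OH⁻ — 2 mol e⁻ per mol H₂, so n(H₂) = 0.1633/2 = 0.08163 mol.
V = nRT/P = (0.08163 × 8.314 × 342) / (172 × 10³) = 0.00135 m³ = 1.35 L.

1.35 L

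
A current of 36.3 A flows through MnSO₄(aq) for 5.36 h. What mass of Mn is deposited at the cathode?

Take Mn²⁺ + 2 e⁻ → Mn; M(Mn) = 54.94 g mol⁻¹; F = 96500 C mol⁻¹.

199 g

Q = I·t = 36.30 A × 19296 s = 700400 C.
n(e⁻) = Q/F = 700400 / 96500 = 7.258 mol.
Mn²⁺ + 2 e⁻ → Mn, so n(Mn) = n(e⁻)/2 = 3.629 mol.
m = n·M = 3.629 × 54.94 = 199 g.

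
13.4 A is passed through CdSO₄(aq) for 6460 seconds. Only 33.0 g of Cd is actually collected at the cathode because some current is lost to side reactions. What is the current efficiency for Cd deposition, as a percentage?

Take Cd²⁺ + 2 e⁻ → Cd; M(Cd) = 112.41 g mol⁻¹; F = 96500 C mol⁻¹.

65.5 %

Q = I·t = 13.40 × 6460.0 = 86560 C; n(e⁻) = 86560/96500 = 0.8970 mol.
Theoretical n(Cd) = n(e⁻)/2 = 0.4485 mol, i.e. m_theo = 0.4485 × 112.41 = 50.42 g.
Efficiency = m_actual / m_theo = 33.0 / 50.42 = 65.5 %.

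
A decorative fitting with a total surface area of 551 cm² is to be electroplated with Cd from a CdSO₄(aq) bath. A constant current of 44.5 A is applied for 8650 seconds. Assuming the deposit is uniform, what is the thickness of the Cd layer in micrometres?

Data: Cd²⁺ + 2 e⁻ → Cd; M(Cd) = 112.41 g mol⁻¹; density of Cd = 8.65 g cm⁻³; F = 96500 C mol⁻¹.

Q = I·t = 44.50 × 8650.0 = 384900 C; n(e⁻) = 3.989 mol.
n(Cd) = n(e⁻)/2 = 1.994 mol, so m = 1.994 × 112.41 = 224.2 g.
Volume = m/ρ = 224.2 / 8.65 = 25.92 cm³.
Thickness = V/A = 25.92 / 551 = 0.0470 cm = 470 μm.

470 μm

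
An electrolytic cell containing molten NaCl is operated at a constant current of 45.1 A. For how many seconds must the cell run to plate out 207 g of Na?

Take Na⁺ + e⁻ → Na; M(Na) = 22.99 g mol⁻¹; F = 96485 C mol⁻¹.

19300 s

n(Na) = m/M = 207 / 22.99 = 9.004 mol.
Each Na atom requires 1 electron, so n(e⁻) = 1 × 9.004 = 9.004 mol.
Q = n(e⁻)·F = 9.004 × 96485 = 868700 C.
t = Q/I = 868700 / 45.10 A = 19260 s.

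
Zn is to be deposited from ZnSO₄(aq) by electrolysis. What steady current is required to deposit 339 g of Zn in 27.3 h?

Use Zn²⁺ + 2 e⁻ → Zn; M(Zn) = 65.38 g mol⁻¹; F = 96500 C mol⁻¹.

n(Zn) = 339 / 65.38 = 5.185 mol.
n(e⁻) = 2 × 5.185 = 10.37 mol.
Q = n(e⁻)·F = 10.37 × 96500 = 1001000 C.
I = Q/t = 1001000 / 98280 s = 10.2 A.

10.2 A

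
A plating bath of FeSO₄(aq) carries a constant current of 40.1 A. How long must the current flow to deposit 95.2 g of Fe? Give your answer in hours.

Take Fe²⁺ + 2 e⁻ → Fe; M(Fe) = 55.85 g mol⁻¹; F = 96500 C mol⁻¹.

2.28 h

n(Fe) = m/M = 95.2 / 55.85 = 1.705 mol.
Each Fe atom requires 2 electrons, so n(e⁻) = 2 × 1.705 = 3.409 mol.
Q = n(e⁻)·F = 3.409 × 96500 = 329000 C.
t = Q/I = 329000 / 40.10 A = 8204 s = 2.28 h.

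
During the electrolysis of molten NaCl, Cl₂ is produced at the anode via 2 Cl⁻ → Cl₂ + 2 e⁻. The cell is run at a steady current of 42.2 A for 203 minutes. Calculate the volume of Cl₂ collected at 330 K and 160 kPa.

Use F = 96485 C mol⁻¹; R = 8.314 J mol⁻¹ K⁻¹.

Q = I·t = 42.20 A × 12180 s = 514000 C.
n(e⁻) = Q/F = 514000 / 96485 = 5.327 mol.
2 electrons are transferred per Cl₂ molecule, so n(Cl₂) = 5.327 / 2 = 2.664 mol.
V = nRT/P = (2.664 × 8.314 × 330) / (160 × 10³ Pa) = 0.0457 m³ = 45.7 L.

45.7 L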